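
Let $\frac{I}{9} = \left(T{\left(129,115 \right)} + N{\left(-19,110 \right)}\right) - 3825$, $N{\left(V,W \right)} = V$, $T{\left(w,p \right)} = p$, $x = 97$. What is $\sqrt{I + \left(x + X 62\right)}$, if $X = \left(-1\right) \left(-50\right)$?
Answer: $2 i \sqrt{7591} \approx 174.25 i$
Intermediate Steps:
$X = 50$
$I = -33561$ ($I = 9 \left(\left(115 - 19\right) - 3825\right) = 9 \left(96 - 3825\right) = 9 \left(-3729\right) = -33561$)
$\sqrt{I + \left(x + X 62\right)} = \sqrt{-33561 + \left(97 + 50 \cdot 62\right)} = \sqrt{-33561 + \left(97 + 3100\right)} = \sqrt{-33561 + 3197} = \sqrt{-30364} = 2 i \sqrt{7591}$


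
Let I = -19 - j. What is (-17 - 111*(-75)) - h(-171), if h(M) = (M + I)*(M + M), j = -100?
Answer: -22472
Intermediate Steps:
I = 81 (I = -19 - 1*(-100) = -19 + 100 = 81)
h(M) = 2*M*(81 + M) (h(M) = (M + 81)*(M + M) = (81 + M)*(2*M) = 2*M*(81 + M))
(-17 - 111*(-75)) - h(-171) = (-17 - 111*(-75)) - 2*(-171)*(81 - 171) = (-17 + 8325) - 2*(-171)*(-90) = 8308 - 1*30780 = 8308 - 30780 = -22472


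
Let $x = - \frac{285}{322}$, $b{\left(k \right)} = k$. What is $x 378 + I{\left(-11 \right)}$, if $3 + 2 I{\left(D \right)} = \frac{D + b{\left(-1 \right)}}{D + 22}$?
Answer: $- \frac{170325}{506} \approx -336.61$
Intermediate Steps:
$x = - \frac{285}{322}$ ($x = \left(-285\right) \frac{1}{322} = - \frac{285}{322} \approx -0.88509$)
$I{\left(D \right)} = - \frac{3}{2} + \frac{-1 + D}{2 \left(22 + D\right)}$ ($I{\left(D \right)} = - \frac{3}{2} + \frac{\left(D - 1\right) \frac{1}{D + 22}}{2} = - \frac{3}{2} + \frac{\left(-1 + D\right) \frac{1}{22 + D}}{2} = - \frac{3}{2} + \frac{\frac{1}{22 + D} \left(-1 + D\right)}{2} = - \frac{3}{2} + \frac{-1 + D}{2 \left(22 + D\right)}$)
$x 378 + I{\left(-11 \right)} = \left(- \frac{285}{322}\right) 378 + \frac{- \frac{67}{2} - -11}{22 - 11} = - \frac{7695}{23} + \frac{- \frac{67}{2} + 11}{11} = - \frac{7695}{23} + \frac{1}{11} \left(- \frac{45}{2}\right) = - \frac{7695}{23} - \frac{45}{22} = - \frac{170325}{506}$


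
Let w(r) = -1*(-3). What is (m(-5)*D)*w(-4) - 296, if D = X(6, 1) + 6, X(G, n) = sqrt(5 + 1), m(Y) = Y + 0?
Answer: -386 - 15*sqrt(6) ≈ -422.74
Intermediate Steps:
m(Y) = Y
w(r) = 3
X(G, n) = sqrt(6)
D = 6 + sqrt(6) (D = sqrt(6) + 6 = 6 + sqrt(6) ≈ 8.4495)
(m(-5)*D)*w(-4) - 296 = -5*(6 + sqrt(6))*3 - 296 = (-30 - 5*sqrt(6))*3 - 296 = (-90 - 15*sqrt(6)) - 296 = -386 - 15*sqrt(6)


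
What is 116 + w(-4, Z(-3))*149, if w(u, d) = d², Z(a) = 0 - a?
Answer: 1457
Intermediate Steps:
Z(a) = -a
116 + w(-4, Z(-3))*149 = 116 + (-1*(-3))²*149 = 116 + 3²*149 = 116 + 9*149 = 116 + 1341 = 1457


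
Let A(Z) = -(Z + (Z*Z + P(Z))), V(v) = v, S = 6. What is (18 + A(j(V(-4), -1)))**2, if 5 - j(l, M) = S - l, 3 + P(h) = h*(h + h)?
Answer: 2401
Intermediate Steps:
P(h) = -3 + 2*h**2 (P(h) = -3 + h*(h + h) = -3 + h*(2*h) = -3 + 2*h**2)
j(l, M) = -1 + l (j(l, M) = 5 - (6 - l) = 5 + (-6 + l) = -1 + l)
A(Z) = 3 - Z - 3*Z**2 (A(Z) = -(Z + (Z*Z + (-3 + 2*Z**2))) = -(Z + (Z**2 + (-3 + 2*Z**2))) = -(Z + (-3 + 3*Z**2)) = -(-3 + Z + 3*Z**2) = 3 - Z - 3*Z**2)
(18 + A(j(V(-4), -1)))**2 = (18 + (3 - (-1 - 4) - 3*(-1 - 4)**2))**2 = (18 + (3 - 1*(-5) - 3*(-5)**2))**2 = (18 + (3 + 5 - 3*25))**2 = (18 + (3 + 5 - 75))**2 = (18 - 67)**2 = (-49)**2 = 2401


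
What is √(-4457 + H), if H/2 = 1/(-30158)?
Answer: 24*I*√1759402641/15079 ≈ 66.761*I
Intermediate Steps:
H = -1/15079 (H = 2/(-30158) = 2*(-1/30158) = -1/15079 ≈ -6.6317e-5)
√(-4457 + H) = √(-4457 - 1/15079) = √(-67207104/15079) = 24*I*√1759402641/15079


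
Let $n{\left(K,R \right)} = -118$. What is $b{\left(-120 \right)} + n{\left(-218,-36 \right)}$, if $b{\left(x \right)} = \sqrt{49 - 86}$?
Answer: $-118 + i \sqrt{37} \approx -118.0 + 6.0828 i$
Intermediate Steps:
$b{\left(x \right)} = i \sqrt{37}$ ($b{\left(x \right)} = \sqrt{-37} = i \sqrt{37}$)
$b{\left(-120 \right)} + n{\left(-218,-36 \right)} = i \sqrt{37} - 118 = -118 + i \sqrt{37}$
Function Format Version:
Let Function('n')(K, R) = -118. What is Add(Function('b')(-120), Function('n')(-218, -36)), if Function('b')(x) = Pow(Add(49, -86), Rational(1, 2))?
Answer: Add(-118, Mul(I, Pow(37, Rational(1, 2)))) ≈ Add(-118.00, Mul(6.0828, I))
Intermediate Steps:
Function('b')(x) = Mul(I, Pow(37, Rational(1, 2))) (Function('b')(x) = Pow(-37, Rational(1, 2)) = Mul(I, Pow(37, Rational(1, 2))))
Add(Function('b')(-120), Function('n')(-218, -36)) = Add(Mul(I, Pow(37, Rational(1, 2))), -118) = Add(-118, Mul(I, Pow(37, Rational(1, 2))))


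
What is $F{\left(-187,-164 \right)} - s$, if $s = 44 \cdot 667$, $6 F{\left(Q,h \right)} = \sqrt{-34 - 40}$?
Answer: $-29348 + \frac{i \sqrt{74}}{6} \approx -29348.0 + 1.4337 i$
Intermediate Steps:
$F{\left(Q,h \right)} = \frac{i \sqrt{74}}{6}$ ($F{\left(Q,h \right)} = \frac{\sqrt{-34 - 40}}{6} = \frac{\sqrt{-74}}{6} = \frac{i \sqrt{74}}{6}$)
$s = 29348$
$F{\left(-187,-164 \right)} - s = \frac{i \sqrt{74}}{6} - 29348 = -29348 + \frac{i \sqrt{74}}{6}$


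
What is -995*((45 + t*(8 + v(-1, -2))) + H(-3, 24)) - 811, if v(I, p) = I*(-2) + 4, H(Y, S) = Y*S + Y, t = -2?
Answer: 56899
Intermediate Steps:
H(Y, S) = Y + S*Y (H(Y, S) = S*Y + Y = Y + S*Y)
v(I, p) = 4 - 2*I (v(I, p) = -2*I + 4 = 4 - 2*I)
-995*((45 + t*(8 + v(-1, -2))) + H(-3, 24)) - 811 = -995*((45 - 2*(8 + (4 - 2*(-1)))) - 3*(1 + 24)) - 811 = -995*((45 - 2*(8 + (4 + 2))) - 3*25) - 811 = -995*((45 - 2*(8 + 6)) - 75) - 811 = -995*((45 - 2*14) - 75) - 811 = -995*((45 - 28) - 75) - 811 = -995*(17 - 75) - 811 = -995*(-58) - 811 = 57710 - 811 = 56899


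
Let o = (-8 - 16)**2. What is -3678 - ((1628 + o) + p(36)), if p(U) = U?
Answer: -5918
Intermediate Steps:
o = 576 (o = (-24)**2 = 576)
-3678 - ((1628 + o) + p(36)) = -3678 - ((1628 + 576) + 36) = -3678 - (2204 + 36) = -3678 - 1*2240 = -3678 - 2240 = -5918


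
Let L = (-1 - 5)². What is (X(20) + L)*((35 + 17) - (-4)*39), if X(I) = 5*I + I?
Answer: 32448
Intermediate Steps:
X(I) = 6*I
L = 36 (L = (-6)² = 36)
(X(20) + L)*((35 + 17) - (-4)*39) = (6*20 + 36)*((35 + 17) - (-4)*39) = (120 + 36)*(52 - 1*(-156)) = 156*(52 + 156) = 156*208 = 32448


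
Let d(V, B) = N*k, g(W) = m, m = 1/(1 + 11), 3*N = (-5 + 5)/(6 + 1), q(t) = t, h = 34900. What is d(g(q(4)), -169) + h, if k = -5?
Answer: 34900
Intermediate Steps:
N = 0 (N = ((-5 + 5)/(6 + 1))/3 = (0/7)/3 = (0*(⅐))/3 = (⅓)*0 = 0)
m = 1/12 ≈ 0.083333
g(W) = 1/12
d(V, B) = 0 (d(V, B) = 0*(-5) = 0)
d(g(q(4)), -169) + h = 0 + 34900 = 34900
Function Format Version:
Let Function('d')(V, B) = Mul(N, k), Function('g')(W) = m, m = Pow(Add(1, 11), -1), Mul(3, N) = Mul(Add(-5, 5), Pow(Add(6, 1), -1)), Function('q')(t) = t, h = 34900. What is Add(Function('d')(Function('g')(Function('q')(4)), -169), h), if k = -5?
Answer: 34900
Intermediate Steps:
N = 0 (N = Mul(Rational(1, 3), Mul(Add(-5, 5), Pow(Add(6, 1), -1))) = Mul(Rational(1, 3), Mul(0, Pow(7, -1))) = Mul(Rational(1, 3), Mul(0, Rational(1, 7))) = Mul(Rational(1, 3), 0) = 0)
m = Rational(1, 12) (m = Pow(12, -1) = Rational(1, 12) ≈ 0.083333)
Function('g')(W) = Rational(1, 12)
Function('d')(V, B) = 0 (Function('d')(V, B) = Mul(0, -5) = 0)
Add(Function('d')(Function('g')(Function('q')(4)), -169), h) = Add(0, 34900) = 34900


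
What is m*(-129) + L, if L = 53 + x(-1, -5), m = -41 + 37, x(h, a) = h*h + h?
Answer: 569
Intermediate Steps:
x(h, a) = h + h² (x(h, a) = h² + h = h + h²)
m = -4
L = 53 (L = 53 - (1 - 1) = 53 - 1*0 = 53 + 0 = 53)
m*(-129) + L = -4*(-129) + 53 = 516 + 53 = 569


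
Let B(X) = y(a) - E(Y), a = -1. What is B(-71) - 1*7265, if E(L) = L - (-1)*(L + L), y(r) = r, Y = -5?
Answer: -7251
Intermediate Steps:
E(L) = 3*L (E(L) = L - (-1)*2*L = L - (-2)*L = L + 2*L = 3*L)
B(X) = 14 (B(X) = -1 - 3*(-5) = -1 - 1*(-15) = -1 + 15 = 14)
B(-71) - 1*7265 = 14 - 1*7265 = 14 - 7265 = -7251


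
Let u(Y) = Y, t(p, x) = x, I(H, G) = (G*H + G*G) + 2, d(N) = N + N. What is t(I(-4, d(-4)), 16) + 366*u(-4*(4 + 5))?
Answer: -13160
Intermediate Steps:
d(N) = 2*N
I(H, G) = 2 + G² + G*H (I(H, G) = (G*H + G²) + 2 = (G² + G*H) + 2 = 2 + G² + G*H)
t(I(-4, d(-4)), 16) + 366*u(-4*(4 + 5)) = 16 + 366*(-4*(4 + 5)) = 16 + 366*(-4*9) = 16 + 366*(-36) = 16 - 13176 = -13160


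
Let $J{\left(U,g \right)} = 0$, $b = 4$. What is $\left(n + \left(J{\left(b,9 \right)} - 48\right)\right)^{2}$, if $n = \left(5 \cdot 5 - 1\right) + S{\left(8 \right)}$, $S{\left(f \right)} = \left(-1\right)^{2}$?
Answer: $529$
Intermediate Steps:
$S{\left(f \right)} = 1$
$n = 25$ ($n = \left(5 \cdot 5 - 1\right) + 1 = \left(25 - 1\right) + 1 = 24 + 1 = 25$)
$\left(n + \left(J{\left(b,9 \right)} - 48\right)\right)^{2} = \left(25 + \left(0 - 48\right)\right)^{2} = \left(25 - 48\right)^{2} = \left(-23\right)^{2} = 529$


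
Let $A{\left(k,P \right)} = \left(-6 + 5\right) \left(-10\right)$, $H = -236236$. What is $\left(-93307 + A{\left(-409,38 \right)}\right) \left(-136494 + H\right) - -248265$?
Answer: $34774839075$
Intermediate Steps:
$A{\left(k,P \right)} = 10$ ($A{\left(k,P \right)} = \left(-1\right) \left(-10\right) = 10$)
$\left(-93307 + A{\left(-409,38 \right)}\right) \left(-136494 + H\right) - -248265 = \left(-93307 + 10\right) \left(-136494 - 236236\right) - -248265 = \left(-93297\right) \left(-372730\right) + 248265 = 34774590810 + 248265 = 34774839075$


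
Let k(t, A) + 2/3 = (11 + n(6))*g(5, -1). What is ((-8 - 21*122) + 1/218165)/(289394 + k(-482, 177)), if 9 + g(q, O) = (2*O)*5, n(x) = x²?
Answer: -1682052147/188822025665 ≈ -0.0089081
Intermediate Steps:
g(q, O) = -9 + 10*O (g(q, O) = -9 + (2*O)*5 = -9 + 10*O)
k(t, A) = -2681/3 (k(t, A) = -⅔ + (11 + 6²)*(-9 + 10*(-1)) = -⅔ + (11 + 36)*(-9 - 10) = -⅔ + 47*(-19) = -⅔ - 893 = -2681/3)
((-8 - 21*122) + 1/218165)/(289394 + k(-482, 177)) = ((-8 - 21*122) + 1/218165)/(289394 - 2681/3) = ((-8 - 2562) + 1/218165)/(865501/3) = (-2570 + 1/218165)*(3/865501) = -560684049/218165*3/865501 = -1682052147/188822025665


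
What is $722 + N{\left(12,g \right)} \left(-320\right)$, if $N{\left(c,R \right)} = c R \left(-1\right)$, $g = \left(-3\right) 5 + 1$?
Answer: $-53038$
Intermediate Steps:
$g = -14$ ($g = -15 + 1 = -14$)
$N{\left(c,R \right)} = - R c$ ($N{\left(c,R \right)} = R c \left(-1\right) = - R c$)
$722 + N{\left(12,g \right)} \left(-320\right) = 722 + \left(-1\right) \left(-14\right) 12 \left(-320\right) = 722 + 168 \left(-320\right) = 722 - 53760 = -53038$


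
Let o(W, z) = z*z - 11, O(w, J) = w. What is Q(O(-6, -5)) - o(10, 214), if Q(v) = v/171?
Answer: -2609747/57 ≈ -45785.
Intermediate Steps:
Q(v) = v/171 (Q(v) = v*(1/171) = v/171)
o(W, z) = -11 + z² (o(W, z) = z² - 11 = -11 + z²)
Q(O(-6, -5)) - o(10, 214) = (1/171)*(-6) - (-11 + 214²) = -2/57 - (-11 + 45796) = -2/57 - 1*45785 = -2/57 - 45785 = -2609747/57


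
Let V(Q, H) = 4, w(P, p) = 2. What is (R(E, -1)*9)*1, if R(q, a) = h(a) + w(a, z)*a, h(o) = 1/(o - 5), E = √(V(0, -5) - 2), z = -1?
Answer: -39/2 ≈ -19.500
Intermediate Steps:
E = √2 (E = √(4 - 2) = √2 ≈ 1.4142)
h(o) = 1/(-5 + o)
R(q, a) = 1/(-5 + a) + 2*a
(R(E, -1)*9)*1 = (((1 + 2*(-1)*(-5 - 1))/(-5 - 1))*9)*1 = (((1 + 2*(-1)*(-6))/(-6))*9)*1 = (-(1 + 12)/6*9)*1 = (-⅙*13*9)*1 = -13/6*9*1 = -39/2*1 = -39/2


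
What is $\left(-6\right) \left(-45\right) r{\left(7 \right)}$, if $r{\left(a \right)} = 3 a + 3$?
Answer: $6480$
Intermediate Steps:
$r{\left(a \right)} = 3 + 3 a$
$\left(-6\right) \left(-45\right) r{\left(7 \right)} = \left(-6\right) \left(-45\right) \left(3 + 3 \cdot 7\right) = 270 \left(3 + 21\right) = 270 \cdot 24 = 6480$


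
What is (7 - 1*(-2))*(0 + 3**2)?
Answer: 81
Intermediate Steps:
(7 - 1*(-2))*(0 + 3**2) = (7 + 2)*(0 + 9) = 9*9 = 81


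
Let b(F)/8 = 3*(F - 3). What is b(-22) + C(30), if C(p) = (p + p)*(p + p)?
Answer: 3000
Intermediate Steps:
C(p) = 4*p**2 (C(p) = (2*p)*(2*p) = 4*p**2)
b(F) = -72 + 24*F (b(F) = 8*(3*(F - 3)) = 8*(3*(-3 + F)) = 8*(-9 + 3*F) = -72 + 24*F)
b(-22) + C(30) = (-72 + 24*(-22)) + 4*30**2 = (-72 - 528) + 4*900 = -600 + 3600 = 3000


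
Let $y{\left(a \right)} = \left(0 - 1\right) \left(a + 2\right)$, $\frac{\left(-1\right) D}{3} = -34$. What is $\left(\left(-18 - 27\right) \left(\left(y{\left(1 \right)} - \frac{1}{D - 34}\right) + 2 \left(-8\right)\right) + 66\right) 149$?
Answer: $\frac{9338277}{68} \approx 1.3733 \cdot 10^{5}$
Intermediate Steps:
$D = 102$ ($D = \left(-3\right) \left(-34\right) = 102$)
$y{\left(a \right)} = -2 - a$ ($y{\left(a \right)} = - (2 + a) = -2 - a$)
$\left(\left(-18 - 27\right) \left(\left(y{\left(1 \right)} - \frac{1}{D - 34}\right) + 2 \left(-8\right)\right) + 66\right) 149 = \left(\left(-18 - 27\right) \left(\left(\left(-2 - 1\right) - \frac{1}{102 - 34}\right) + 2 \left(-8\right)\right) + 66\right) 149 = \left(- 45 \left(\left(\left(-2 - 1\right) - \frac{1}{68}\right) - 16\right) + 66\right) 149 = \left(- 45 \left(\left(-3 - \frac{1}{68}\right) - 16\right) + 66\right) 149 = \left(- 45 \left(- \frac{205}{68} - 16\right) + 66\right) 149 = \left(\left(-45\right) \left(- \frac{1293}{68}\right) + 66\right) 149 = \left(\frac{58185}{68} + 66\right) 149 = \frac{62673}{68} \cdot 149 = \frac{9338277}{68}$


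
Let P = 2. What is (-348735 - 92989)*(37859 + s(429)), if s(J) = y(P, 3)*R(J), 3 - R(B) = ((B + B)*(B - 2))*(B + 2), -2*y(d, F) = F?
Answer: -104641532688314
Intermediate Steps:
y(d, F) = -F/2
R(B) = 3 - 2*B*(-2 + B)*(2 + B) (R(B) = 3 - (B + B)*(B - 2)*(B + 2) = 3 - (2*B)*(-2 + B)*(2 + B) = 3 - 2*B*(-2 + B)*(2 + B))
s(J) = -9/2 - 12*J + 3*J³ (s(J) = (-½*3)*(3 - 2*J³ + 8*J) = -3*(3 - 2*J³ + 8*J)/2 = -9/2 - 12*J + 3*J³)
(-348735 - 92989)*(37859 + s(429)) = (-348735 - 92989)*(37859 + (-9/2 - 12*429 + 3*429³)) = -441724*(37859 + (-9/2 - 5148 + 3*78953589)) = -441724*(37859 + (-9/2 - 5148 + 236860767)) = -441724*(37859 + 473711229/2) = -441724*473786947/2 = -104641532688314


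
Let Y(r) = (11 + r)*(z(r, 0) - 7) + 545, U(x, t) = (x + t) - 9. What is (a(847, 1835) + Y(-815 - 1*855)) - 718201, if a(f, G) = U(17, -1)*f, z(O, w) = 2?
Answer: -703432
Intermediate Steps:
U(x, t) = -9 + t + x (U(x, t) = (t + x) - 9 = -9 + t + x)
a(f, G) = 7*f (a(f, G) = (-9 - 1 + 17)*f = 7*f)
Y(r) = 490 - 5*r (Y(r) = (11 + r)*(2 - 7) + 545 = (11 + r)*(-5) + 545 = (-55 - 5*r) + 545 = 490 - 5*r)
(a(847, 1835) + Y(-815 - 1*855)) - 718201 = (7*847 + (490 - 5*(-815 - 1*855))) - 718201 = (5929 + (490 - 5*(-815 - 855))) - 718201 = (5929 + (490 - 5*(-1670))) - 718201 = (5929 + (490 + 8350)) - 718201 = (5929 + 8840) - 718201 = 14769 - 718201 = -703432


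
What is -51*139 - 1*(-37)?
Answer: -7052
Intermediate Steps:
-51*139 - 1*(-37) = -7089 + 37 = -7052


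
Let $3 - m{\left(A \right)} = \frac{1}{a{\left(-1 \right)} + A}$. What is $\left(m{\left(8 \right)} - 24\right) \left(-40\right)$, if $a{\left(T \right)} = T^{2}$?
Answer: $\frac{7600}{9} \approx 844.44$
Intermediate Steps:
$m{\left(A \right)} = 3 - \frac{1}{1 + A}$ ($m{\left(A \right)} = 3 - \frac{1}{\left(-1\right)^{2} + A} = 3 - \frac{1}{1 + A}$)
$\left(m{\left(8 \right)} - 24\right) \left(-40\right) = \left(\frac{2 + 3 \cdot 8}{1 + 8} - 24\right) \left(-40\right) = \left(\frac{2 + 24}{9} - 24\right) \left(-40\right) = \left(\frac{1}{9} \cdot 26 - 24\right) \left(-40\right) = \left(\frac{26}{9} - 24\right) \left(-40\right) = \left(- \frac{190}{9}\right) \left(-40\right) = \frac{7600}{9}$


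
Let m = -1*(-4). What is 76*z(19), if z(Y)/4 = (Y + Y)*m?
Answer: 46208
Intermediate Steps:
m = 4
z(Y) = 32*Y (z(Y) = 4*((Y + Y)*4) = 4*((2*Y)*4) = 4*(8*Y) = 32*Y)
76*z(19) = 76*(32*19) = 76*608 = 46208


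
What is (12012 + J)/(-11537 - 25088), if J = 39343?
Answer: -10271/7325 ≈ -1.4022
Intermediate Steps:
(12012 + J)/(-11537 - 25088) = (12012 + 39343)/(-11537 - 25088) = 51355/(-36625) = 51355*(-1/36625) = -10271/7325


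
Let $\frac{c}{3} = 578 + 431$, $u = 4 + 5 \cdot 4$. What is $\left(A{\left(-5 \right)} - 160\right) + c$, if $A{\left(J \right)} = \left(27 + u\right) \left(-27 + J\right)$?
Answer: $1235$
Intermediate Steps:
$u = 24$ ($u = 4 + 20 = 24$)
$A{\left(J \right)} = -1377 + 51 J$ ($A{\left(J \right)} = \left(27 + 24\right) \left(-27 + J\right) = 51 \left(-27 + J\right) = -1377 + 51 J$)
$c = 3027$ ($c = 3 \left(578 + 431\right) = 3 \cdot 1009 = 3027$)
$\left(A{\left(-5 \right)} - 160\right) + c = \left(\left(-1377 + 51 \left(-5\right)\right) - 160\right) + 3027 = \left(\left(-1377 - 255\right) - 160\right) + 3027 = \left(-1632 - 160\right) + 3027 = -1792 + 3027 = 1235$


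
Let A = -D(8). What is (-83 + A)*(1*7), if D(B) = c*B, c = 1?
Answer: -637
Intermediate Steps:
D(B) = B (D(B) = 1*B = B)
A = -8 (A = -1*8 = -8)
(-83 + A)*(1*7) = (-83 - 8)*(1*7) = -91*7 = -637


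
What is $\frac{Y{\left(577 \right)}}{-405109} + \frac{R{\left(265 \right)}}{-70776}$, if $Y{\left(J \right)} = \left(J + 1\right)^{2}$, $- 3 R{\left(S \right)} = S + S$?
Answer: $- \frac{35360339891}{43007991876} \approx -0.82218$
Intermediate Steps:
$R{\left(S \right)} = - \frac{2 S}{3}$ ($R{\left(S \right)} = - \frac{S + S}{3} = - \frac{2 S}{3}$)
$Y{\left(J \right)} = \left(1 + J\right)^{2}$
$\frac{Y{\left(577 \right)}}{-405109} + \frac{R{\left(265 \right)}}{-70776} = \frac{\left(1 + 577\right)^{2}}{-405109} + \frac{\left(- \frac{2}{3}\right) 265}{-70776} = 578^{2} \left(- \frac{1}{405109}\right) - - \frac{265}{106164} = 334084 \left(- \frac{1}{405109}\right) + \frac{265}{106164} = - \frac{334084}{405109} + \frac{265}{106164} = - \frac{35360339891}{43007991876}$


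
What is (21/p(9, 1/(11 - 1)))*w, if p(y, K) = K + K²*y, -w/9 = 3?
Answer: -56700/19 ≈ -2984.2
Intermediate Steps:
w = -27 (w = -9*3 = -27)
p(y, K) = K + y*K²
(21/p(9, 1/(11 - 1)))*w = (21/((1 + 9/(11 - 1))/(11 - 1)))*(-27) = (21/((1 + 9/10)/10))*(-27) = (21/((⅒)*(19/10)))*(-27) = (21/(19/100))*(-27) = ((100/19)*21)*(-27) = (2100/19)*(-27) = -56700/19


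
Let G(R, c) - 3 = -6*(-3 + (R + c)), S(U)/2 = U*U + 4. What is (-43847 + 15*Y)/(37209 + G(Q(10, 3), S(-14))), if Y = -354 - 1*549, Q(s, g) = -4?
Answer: -28696/17427 ≈ -1.6466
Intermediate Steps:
S(U) = 8 + 2*U² (S(U) = 2*(U*U + 4) = 2*(U² + 4) = 2*(4 + U²) = 8 + 2*U²)
G(R, c) = 21 - 6*R - 6*c (G(R, c) = 3 - 6*(-3 + (R + c)) = 3 - 6*(-3 + R + c) = 3 + (18 - 6*R - 6*c) = 21 - 6*R - 6*c)
Y = -903 (Y = -354 - 549 = -903)
(-43847 + 15*Y)/(37209 + G(Q(10, 3), S(-14))) = (-43847 + 15*(-903))/(37209 + (21 - 6*(-4) - 6*(8 + 2*(-14)²))) = (-43847 - 13545)/(37209 + (21 + 24 - 6*(8 + 2*196))) = -57392/(37209 + (21 + 24 - 6*(8 + 392))) = -57392/(37209 + (21 + 24 - 6*400)) = -57392/(37209 + (21 + 24 - 2400)) = -57392/(37209 - 2355) = -57392/34854 = -57392*1/34854 = -28696/17427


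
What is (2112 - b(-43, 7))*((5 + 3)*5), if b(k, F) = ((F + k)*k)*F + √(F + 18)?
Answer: -349160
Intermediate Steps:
b(k, F) = √(18 + F) + F*k*(F + k) (b(k, F) = (k*(F + k))*F + √(18 + F) = F*k*(F + k) + √(18 + F) = √(18 + F) + F*k*(F + k))
(2112 - b(-43, 7))*((5 + 3)*5) = (2112 - (√(18 + 7) + 7*(-43)² - 43*7²))*((5 + 3)*5) = (2112 - (√25 + 7*1849 - 43*49))*(8*5) = (2112 - (5 + 12943 - 2107))*40 = (2112 - 1*10841)*40 = (2112 - 10841)*40 = -8729*40 = -349160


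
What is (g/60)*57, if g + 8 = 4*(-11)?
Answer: -247/5 ≈ -49.400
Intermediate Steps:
g = -52 (g = -8 + 4*(-11) = -8 - 44 = -52)
(g/60)*57 = -52/60*57 = -52*1/60*57 = -13/15*57 = -247/5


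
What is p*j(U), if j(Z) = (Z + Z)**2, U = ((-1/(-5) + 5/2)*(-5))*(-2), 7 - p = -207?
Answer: 624024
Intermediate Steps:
p = 214 (p = 7 - 1*(-207) = 7 + 207 = 214)
U = 27 (U = ((-1*(-1/5) + 5*(1/2))*(-5))*(-2) = ((1/5 + 5/2)*(-5))*(-2) = ((27/10)*(-5))*(-2) = -27/2*(-2) = 27)
j(Z) = 4*Z**2 (j(Z) = (2*Z)**2 = 4*Z**2)
p*j(U) = 214*(4*27**2) = 214*(4*729) = 214*2916 = 624024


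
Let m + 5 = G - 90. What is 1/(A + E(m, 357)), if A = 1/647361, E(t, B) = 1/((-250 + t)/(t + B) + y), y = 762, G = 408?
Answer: 110181489561/144747491 ≈ 761.20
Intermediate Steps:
m = 313 (m = -5 + (408 - 90) = -5 + 318 = 313)
E(t, B) = 1/(762 + (-250 + t)/(B + t)) (E(t, B) = 1/((-250 + t)/(t + B) + 762) = 1/((-250 + t)/(B + t) + 762) = 1/(762 + (-250 + t)/(B + t)))
A = 1/647361 ≈ 1.5447e-6
1/(A + E(m, 357)) = 1/(1/647361 + (357 + 313)/(-250 + 762*357 + 763*313)) = 1/(1/647361 + 670/(-250 + 272034 + 238819)) = 1/(1/647361 + 670/510603) = 1/(144747491/110181489561) = 110181489561/144747491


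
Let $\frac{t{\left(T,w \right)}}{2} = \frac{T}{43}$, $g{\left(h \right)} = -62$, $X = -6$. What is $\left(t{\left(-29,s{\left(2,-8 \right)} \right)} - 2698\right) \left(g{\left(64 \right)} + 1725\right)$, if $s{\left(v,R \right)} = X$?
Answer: $- \frac{193027736}{43} \approx -4.489 \cdot 10^{6}$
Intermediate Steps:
$s{\left(v,R \right)} = -6$
$t{\left(T,w \right)} = \frac{2 T}{43}$ ($t{\left(T,w \right)} = 2 \frac{T}{43} = \frac{2 T}{43}$)
$\left(t{\left(-29,s{\left(2,-8 \right)} \right)} - 2698\right) \left(g{\left(64 \right)} + 1725\right) = \left(\frac{2}{43} \left(-29\right) - 2698\right) \left(-62 + 1725\right) = \left(- \frac{58}{43} - 2698\right) 1663 = \left(- \frac{116072}{43}\right) 1663 = - \frac{193027736}{43}$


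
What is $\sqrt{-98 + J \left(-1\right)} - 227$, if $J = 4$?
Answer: $-227 + i \sqrt{102} \approx -227.0 + 10.1 i$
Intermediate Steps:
$\sqrt{-98 + J \left(-1\right)} - 227 = \sqrt{-98 + 4 \left(-1\right)} - 227 = \sqrt{-98 - 4} - 227 = \sqrt{-102} - 227 = i \sqrt{102} - 227 = -227 + i \sqrt{102}$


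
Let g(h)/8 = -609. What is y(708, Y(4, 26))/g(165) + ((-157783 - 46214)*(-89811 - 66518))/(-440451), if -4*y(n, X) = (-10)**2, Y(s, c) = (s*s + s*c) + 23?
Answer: -17263469026229/238430808 ≈ -72405.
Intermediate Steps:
g(h) = -4872 (g(h) = 8*(-609) = -4872)
Y(s, c) = 23 + s**2 + c*s (Y(s, c) = (s**2 + c*s) + 23 = 23 + s**2 + c*s)
y(n, X) = -25 (y(n, X) = -1/4*(-10)**2 = -1/4*100 = -25)
y(708, Y(4, 26))/g(165) + ((-157783 - 46214)*(-89811 - 66518))/(-440451) = -25/(-4872) + ((-157783 - 46214)*(-89811 - 66518))/(-440451) = -25*(-1/4872) - 203997*(-156329)*(-1/440451) = 25/4872 + 31890647013*(-1/440451) = 25/4872 - 10630215671/146817 = -17263469026229/238430808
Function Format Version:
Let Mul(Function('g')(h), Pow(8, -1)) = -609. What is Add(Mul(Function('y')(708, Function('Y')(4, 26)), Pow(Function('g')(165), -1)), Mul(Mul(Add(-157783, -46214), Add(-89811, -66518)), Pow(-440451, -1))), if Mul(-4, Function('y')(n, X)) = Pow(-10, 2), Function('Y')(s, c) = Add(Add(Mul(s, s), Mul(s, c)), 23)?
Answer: Rational(-17263469026229, 238430808) ≈ -72405.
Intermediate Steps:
Function('g')(h) = -4872 (Function('g')(h) = Mul(8, -609) = -4872)
Function('Y')(s, c) = Add(23, Pow(s, 2), Mul(c, s)) (Function('Y')(s, c) = Add(Add(Pow(s, 2), Mul(c, s)), 23) = Add(23, Pow(s, 2), Mul(c, s)))
Function('y')(n, X) = -25 (Function('y')(n, X) = Mul(Rational(-1, 4), Pow(-10, 2)) = Mul(Rational(-1, 4), 100) = -25)
Add(Mul(Function('y')(708, Function('Y')(4, 26)), Pow(Function('g')(165), -1)), Mul(Mul(Add(-157783, -46214), Add(-89811, -66518)), Pow(-440451, -1))) = Add(Mul(-25, Pow(-4872, -1)), Mul(Mul(Add(-157783, -46214), Add(-89811, -66518)), Pow(-440451, -1))) = Add(Mul(-25, Rational(-1, 4872)), Mul(Mul(-203997, -156329), Rational(-1, 440451))) = Add(Rational(25, 4872), Mul(31890647013, Rational(-1, 440451))) = Add(Rational(25, 4872), Rational(-10630215671, 146817)) = Rational(-17263469026229, 238430808)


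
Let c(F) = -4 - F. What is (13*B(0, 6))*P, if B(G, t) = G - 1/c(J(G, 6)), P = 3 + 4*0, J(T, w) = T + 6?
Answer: 39/10 ≈ 3.9000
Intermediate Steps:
J(T, w) = 6 + T
P = 3 (P = 3 + 0 = 3)
B(G, t) = G - 1/(-10 - G) (B(G, t) = G - 1/(-4 - (6 + G)) = G - 1/(-4 + (-6 - G)) = G - 1/(-10 - G))
(13*B(0, 6))*P = (13*((1 + 0*(10 + 0))/(10 + 0)))*3 = (13*((1 + 0*10)/10))*3 = (13*((1 + 0)/10))*3 = (13*((⅒)*1))*3 = (13*(⅒))*3 = (13/10)*3 = 39/10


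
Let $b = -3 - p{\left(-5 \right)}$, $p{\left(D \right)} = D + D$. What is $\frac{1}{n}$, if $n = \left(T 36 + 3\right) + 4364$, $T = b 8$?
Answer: $\frac{1}{6383} \approx 0.00015667$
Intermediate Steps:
$p{\left(D \right)} = 2 D$
$b = 7$ ($b = -3 - 2 \left(-5\right) = -3 - -10 = -3 + 10 = 7$)
$T = 56$ ($T = 7 \cdot 8 = 56$)
$n = 6383$ ($n = \left(56 \cdot 36 + 3\right) + 4364 = \left(2016 + 3\right) + 4364 = 2019 + 4364 = 6383$)
$\frac{1}{n} = \frac{1}{6383}$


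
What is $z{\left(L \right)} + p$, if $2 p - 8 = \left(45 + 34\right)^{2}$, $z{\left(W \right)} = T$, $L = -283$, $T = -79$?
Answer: $\frac{6091}{2} \approx 3045.5$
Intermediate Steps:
$z{\left(W \right)} = -79$
$p = \frac{6249}{2}$ ($p = 4 + \frac{\left(45 + 34\right)^{2}}{2} = 4 + \frac{79^{2}}{2} = 4 + \frac{1}{2} \cdot 6241 = 4 + \frac{6241}{2} = \frac{6249}{2} \approx 3124.5$)
$z{\left(L \right)} + p = -79 + \frac{6249}{2} = \frac{6091}{2}$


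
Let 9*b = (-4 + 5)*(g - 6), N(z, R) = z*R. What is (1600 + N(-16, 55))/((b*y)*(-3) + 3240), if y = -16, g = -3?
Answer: 30/133 ≈ 0.22556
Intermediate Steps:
N(z, R) = R*z
b = -1 (b = ((-4 + 5)*(-3 - 6))/9 = (1*(-9))/9 = (1/9)*(-9) = -1)
(1600 + N(-16, 55))/((b*y)*(-3) + 3240) = (1600 + 55*(-16))/(-1*(-16)*(-3) + 3240) = (1600 - 880)/(16*(-3) + 3240) = 720/(-48 + 3240) = 720/3192 = 720*(1/3192) = 30/133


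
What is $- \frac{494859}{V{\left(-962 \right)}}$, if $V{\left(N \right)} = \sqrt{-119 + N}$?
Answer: $\frac{494859 i \sqrt{1081}}{1081} \approx 15051.0 i$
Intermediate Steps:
$- \frac{494859}{V{\left(-962 \right)}} = - \frac{494859}{\sqrt{-119 - 962}} = - \frac{494859}{\sqrt{-1081}} = - \frac{494859}{i \sqrt{1081}} = - 494859 \left(- \frac{i \sqrt{1081}}{1081}\right) = \frac{494859 i \sqrt{1081}}{1081}$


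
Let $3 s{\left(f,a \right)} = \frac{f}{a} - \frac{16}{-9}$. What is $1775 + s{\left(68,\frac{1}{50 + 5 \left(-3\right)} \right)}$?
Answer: $\frac{69361}{27} \approx 2568.9$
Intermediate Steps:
$s{\left(f,a \right)} = \frac{16}{27} + \frac{f}{3 a}$ ($s{\left(f,a \right)} = \frac{\frac{f}{a} - \frac{16}{-9}}{3} = \frac{\frac{f}{a} - - \frac{16}{9}}{3} = \frac{\frac{f}{a} + \frac{16}{9}}{3} = \frac{\frac{16}{9} + \frac{f}{a}}{3} = \frac{16}{27} + \frac{f}{3 a}$)
$1775 + s{\left(68,\frac{1}{50 + 5 \left(-3\right)} \right)} = 1775 + \left(\frac{16}{27} + \frac{1}{3} \cdot 68 \frac{1}{\frac{1}{50 + 5 \left(-3\right)}}\right) = 1775 + \left(\frac{16}{27} + \frac{1}{3} \cdot 68 \frac{1}{\frac{1}{50 - 15}}\right) = 1775 + \left(\frac{16}{27} + \frac{1}{3} \cdot 68 \frac{1}{\frac{1}{35}}\right) = 1775 + \left(\frac{16}{27} + \frac{1}{3} \cdot 68 \cdot 35\right) = 1775 + \left(\frac{16}{27} + \frac{2380}{3}\right) = 1775 + \frac{21436}{27} = \frac{69361}{27}$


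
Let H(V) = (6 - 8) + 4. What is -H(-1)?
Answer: -2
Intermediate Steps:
H(V) = 2 (H(V) = -2 + 4 = 2)
-H(-1) = -1*2 = -2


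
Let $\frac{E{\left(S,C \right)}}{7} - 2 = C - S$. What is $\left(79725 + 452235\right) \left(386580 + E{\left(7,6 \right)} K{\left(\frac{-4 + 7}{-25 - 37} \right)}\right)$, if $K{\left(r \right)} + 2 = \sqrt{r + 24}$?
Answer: $205637649360 + 180180 \sqrt{10230} \approx 2.0566 \cdot 10^{11}$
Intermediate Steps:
$K{\left(r \right)} = -2 + \sqrt{24 + r}$ ($K{\left(r \right)} = -2 + \sqrt{r + 24} = -2 + \sqrt{24 + r}$)
$E{\left(S,C \right)} = 14 - 7 S + 7 C$ ($E{\left(S,C \right)} = 14 + 7 \left(C - S\right) = 14 + \left(- 7 S + 7 C\right) = 14 - 7 S + 7 C$)
$\left(79725 + 452235\right) \left(386580 + E{\left(7,6 \right)} K{\left(\frac{-4 + 7}{-25 - 37} \right)}\right) = \left(79725 + 452235\right) \left(386580 + \left(14 - 49 + 7 \cdot 6\right) \left(-2 + \sqrt{24 + \frac{-4 + 7}{-25 - 37}}\right)\right) = 531960 \left(386580 + \left(14 - 49 + 42\right) \left(-2 + \sqrt{24 + \frac{3}{-62}}\right)\right) = 531960 \left(386580 + 7 \left(-2 + \sqrt{24 + 3 \left(- \frac{1}{62}\right)}\right)\right) = 531960 \left(386580 + 7 \left(-2 + \sqrt{24 - \frac{3}{62}}\right)\right) = 531960 \left(386580 + 7 \left(-2 + \sqrt{\frac{1485}{62}}\right)\right) = 531960 \left(386580 + 7 \left(-2 + \frac{3 \sqrt{10230}}{62}\right)\right) = 531960 \left(386580 - \left(14 - \frac{21 \sqrt{10230}}{62}\right)\right) = 531960 \left(386566 + \frac{21 \sqrt{10230}}{62}\right) = 205637649360 + 180180 \sqrt{10230}$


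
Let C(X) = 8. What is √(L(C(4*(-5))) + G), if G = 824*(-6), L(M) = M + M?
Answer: 8*I*√77 ≈ 70.2*I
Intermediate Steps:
L(M) = 2*M
G = -4944
√(L(C(4*(-5))) + G) = √(2*8 - 4944) = √(16 - 4944) = √(-4928) = 8*I*√77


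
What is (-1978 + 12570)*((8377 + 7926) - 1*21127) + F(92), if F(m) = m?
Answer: -51095716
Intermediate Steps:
(-1978 + 12570)*((8377 + 7926) - 1*21127) + F(92) = (-1978 + 12570)*((8377 + 7926) - 1*21127) + 92 = 10592*(16303 - 21127) + 92 = 10592*(-4824) + 92 = -51095808 + 92 = -51095716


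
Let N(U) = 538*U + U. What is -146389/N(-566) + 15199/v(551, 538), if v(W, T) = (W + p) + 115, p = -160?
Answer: 107065740/3508351 ≈ 30.517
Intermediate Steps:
v(W, T) = -45 + W (v(W, T) = (W - 160) + 115 = (-160 + W) + 115 = -45 + W)
N(U) = 539*U
-146389/N(-566) + 15199/v(551, 538) = -146389/(539*(-566)) + 15199/(-45 + 551) = -146389/(-305074) + 15199/506 = -146389*(-1/305074) + 15199*(1/506) = 146389/305074 + 15199/506 = 107065740/3508351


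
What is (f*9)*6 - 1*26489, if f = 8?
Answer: -26057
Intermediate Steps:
(f*9)*6 - 1*26489 = (8*9)*6 - 1*26489 = 72*6 - 26489 = 432 - 26489 = -26057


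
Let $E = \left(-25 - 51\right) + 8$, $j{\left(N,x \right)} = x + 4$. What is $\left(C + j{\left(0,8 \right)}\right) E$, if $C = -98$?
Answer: $5848$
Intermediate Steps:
$j{\left(N,x \right)} = 4 + x$
$E = -68$ ($E = -76 + 8 = -68$)
$\left(C + j{\left(0,8 \right)}\right) E = \left(-98 + \left(4 + 8\right)\right) \left(-68\right) = \left(-98 + 12\right) \left(-68\right) = \left(-86\right) \left(-68\right) = 5848$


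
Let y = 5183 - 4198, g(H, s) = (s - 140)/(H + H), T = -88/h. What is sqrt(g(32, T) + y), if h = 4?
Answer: sqrt(62878)/8 ≈ 31.344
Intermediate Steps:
T = -22 (T = -88/4 = -88*1/4 = -22)
g(H, s) = (-140 + s)/(2*H) (g(H, s) = (-140 + s)/((2*H)) = (-140 + s)*(1/(2*H)) = (-140 + s)/(2*H))
y = 985
sqrt(g(32, T) + y) = sqrt((1/2)*(-140 - 22)/32 + 985) = sqrt((1/2)*(1/32)*(-162) + 985) = sqrt(-81/32 + 985) = sqrt(31439/32) = sqrt(62878)/8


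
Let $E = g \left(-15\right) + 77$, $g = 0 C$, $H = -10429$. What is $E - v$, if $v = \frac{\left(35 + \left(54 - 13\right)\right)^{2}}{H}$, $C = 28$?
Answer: $\frac{808809}{10429} \approx 77.554$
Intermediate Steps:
$g = 0$ ($g = 0 \cdot 28 = 0$)
$E = 77$ ($E = 0 \left(-15\right) + 77 = 0 + 77 = 77$)
$v = - \frac{5776}{10429}$ ($v = \frac{\left(35 + \left(54 - 13\right)\right)^{2}}{-10429} = \left(35 + \left(54 - 13\right)\right)^{2} \left(- \frac{1}{10429}\right) = \left(35 + 41\right)^{2} \left(- \frac{1}{10429}\right) = 76^{2} \left(- \frac{1}{10429}\right) = 5776 \left(- \frac{1}{10429}\right) = - \frac{5776}{10429} \approx -0.55384$)
$E - v = 77 - - \frac{5776}{10429} = 77 + \frac{5776}{10429} = \frac{808809}{10429}$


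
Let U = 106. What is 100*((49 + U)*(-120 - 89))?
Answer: -3239500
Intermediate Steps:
100*((49 + U)*(-120 - 89)) = 100*((49 + 106)*(-120 - 89)) = 100*(155*(-209)) = 100*(-32395) = -3239500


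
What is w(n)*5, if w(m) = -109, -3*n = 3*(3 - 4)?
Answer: -545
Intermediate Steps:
n = 1 (n = -(3 - 4) = -(-1) = -1/3*(-3) = 1)
w(n)*5 = -109*5 = -545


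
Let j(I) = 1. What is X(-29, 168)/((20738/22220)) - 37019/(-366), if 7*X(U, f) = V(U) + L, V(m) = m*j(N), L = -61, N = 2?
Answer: 2320986677/26565378 ≈ 87.369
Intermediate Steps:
V(m) = m (V(m) = m*1 = m)
X(U, f) = -61/7 + U/7 (X(U, f) = (U - 61)/7 = (-61 + U)/7 = -61/7 + U/7)
X(-29, 168)/((20738/22220)) - 37019/(-366) = (-61/7 + (1/7)*(-29))/((20738/22220)) - 37019/(-366) = (-61/7 - 29/7)/((20738*(1/22220))) - 37019*(-1/366) = -90/(7*10369/11110) + 37019/366 = -90/7*11110/10369 + 37019/366 = -999900/72583 + 37019/366 = 2320986677/26565378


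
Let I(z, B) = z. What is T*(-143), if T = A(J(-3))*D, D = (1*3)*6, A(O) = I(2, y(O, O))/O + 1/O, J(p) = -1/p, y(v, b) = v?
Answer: -23166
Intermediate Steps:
A(O) = 3/O (A(O) = 2/O + 1/O = 3/O)
D = 18 (D = 3*6 = 18)
T = 162 (T = (3/((-1/(-3))))*18 = (3/((-1*(-1/3))))*18 = (3/(1/3))*18 = (3*3)*18 = 9*18 = 162)
T*(-143) = 162*(-143) = -23166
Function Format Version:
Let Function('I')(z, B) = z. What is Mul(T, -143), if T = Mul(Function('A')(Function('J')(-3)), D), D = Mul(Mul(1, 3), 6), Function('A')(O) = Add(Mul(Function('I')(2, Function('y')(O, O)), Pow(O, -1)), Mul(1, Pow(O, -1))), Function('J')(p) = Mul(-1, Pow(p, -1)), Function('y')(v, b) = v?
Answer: -23166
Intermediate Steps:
Function('A')(O) = Mul(3, Pow(O, -1)) (Function('A')(O) = Add(Mul(2, Pow(O, -1)), Mul(1, Pow(O, -1))) = Add(Mul(2, Pow(O, -1)), Pow(O, -1)) = Mul(3, Pow(O, -1)))
D = 18 (D = Mul(3, 6) = 18)
T = 162 (T = Mul(Mul(3, Pow(Mul(-1, Pow(-3, -1)), -1)), 18) = Mul(Mul(3, Pow(Mul(-1, Rational(-1, 3)), -1)), 18) = Mul(Mul(3, Pow(Rational(1, 3), -1)), 18) = Mul(Mul(3, 3), 18) = Mul(9, 18) = 162)
Mul(T, -143) = Mul(162, -143) = -23166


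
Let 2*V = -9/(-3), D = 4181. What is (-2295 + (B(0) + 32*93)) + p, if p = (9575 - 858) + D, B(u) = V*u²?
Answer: 13579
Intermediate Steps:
V = 3/2 (V = (-9/(-3))/2 = (-9*(-⅓))/2 = (½)*3 = 3/2 ≈ 1.5000)
B(u) = 3*u²/2
p = 12898 (p = (9575 - 858) + 4181 = 8717 + 4181 = 12898)
(-2295 + (B(0) + 32*93)) + p = (-2295 + ((3/2)*0² + 32*93)) + 12898 = (-2295 + ((3/2)*0 + 2976)) + 12898 = (-2295 + (0 + 2976)) + 12898 = (-2295 + 2976) + 12898 = 681 + 12898 = 13579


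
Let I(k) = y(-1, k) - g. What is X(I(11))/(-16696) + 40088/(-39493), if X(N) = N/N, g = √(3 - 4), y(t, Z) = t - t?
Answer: -669348741/659375128 ≈ -1.0151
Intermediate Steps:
y(t, Z) = 0
g = I (g = √(-1) = I ≈ 1.0*I)
I(k) = -I (I(k) = 0 - I = -I)
X(N) = 1
X(I(11))/(-16696) + 40088/(-39493) = 1/(-16696) + 40088/(-39493) = 1*(-1/16696) + 40088*(-1/39493) = -1/16696 - 40088/39493 = -669348741/659375128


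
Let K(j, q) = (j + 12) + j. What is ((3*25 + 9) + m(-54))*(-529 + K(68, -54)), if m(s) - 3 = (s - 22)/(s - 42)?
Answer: -267589/8 ≈ -33449.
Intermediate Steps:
K(j, q) = 12 + 2*j (K(j, q) = (12 + j) + j = 12 + 2*j)
m(s) = 3 + (-22 + s)/(-42 + s) (m(s) = 3 + (s - 22)/(s - 42) = 3 + (-22 + s)/(-42 + s))
((3*25 + 9) + m(-54))*(-529 + K(68, -54)) = ((3*25 + 9) + 4*(-37 - 54)/(-42 - 54))*(-529 + (12 + 2*68)) = ((75 + 9) + 4*(-91)/(-96))*(-529 + (12 + 136)) = (84 + 4*(-1/96)*(-91))*(-529 + 148) = (84 + 91/24)*(-381) = (2107/24)*(-381) = -267589/8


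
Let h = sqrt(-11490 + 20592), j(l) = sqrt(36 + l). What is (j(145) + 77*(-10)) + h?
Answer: -770 + sqrt(181) + sqrt(9102) ≈ -661.14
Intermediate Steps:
h = sqrt(9102) ≈ 95.404
(j(145) + 77*(-10)) + h = (sqrt(36 + 145) + 77*(-10)) + sqrt(9102) = (sqrt(181) - 770) + sqrt(9102) = (-770 + sqrt(181)) + sqrt(9102) = -770 + sqrt(181) + sqrt(9102)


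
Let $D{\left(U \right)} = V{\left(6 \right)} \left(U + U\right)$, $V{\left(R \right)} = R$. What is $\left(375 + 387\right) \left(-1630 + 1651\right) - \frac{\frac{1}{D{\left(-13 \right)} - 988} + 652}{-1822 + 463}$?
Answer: $\frac{8292997093}{518232} \approx 16002.0$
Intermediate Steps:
$D{\left(U \right)} = 12 U$ ($D{\left(U \right)} = 6 \left(U + U\right) = 6 \cdot 2 U = 12 U$)
$\left(375 + 387\right) \left(-1630 + 1651\right) - \frac{\frac{1}{D{\left(-13 \right)} - 988} + 652}{-1822 + 463} = \left(375 + 387\right) \left(-1630 + 1651\right) - \frac{\frac{1}{12 \left(-13\right) - 988} + 652}{-1822 + 463} = 762 \cdot 21 - \frac{\frac{1}{-156 - 988} + 652}{-1359} = 16002 - \left(\frac{1}{-156 - 988} + 652\right) \left(- \frac{1}{1359}\right) = 16002 - \left(\frac{1}{-1144} + 652\right) \left(- \frac{1}{1359}\right) = 16002 - \left(- \frac{1}{1144} + 652\right) \left(- \frac{1}{1359}\right) = 16002 - \frac{745887}{1144} \left(- \frac{1}{1359}\right) = 16002 - - \frac{248629}{518232} = 16002 + \frac{248629}{518232} = \frac{8292997093}{518232}$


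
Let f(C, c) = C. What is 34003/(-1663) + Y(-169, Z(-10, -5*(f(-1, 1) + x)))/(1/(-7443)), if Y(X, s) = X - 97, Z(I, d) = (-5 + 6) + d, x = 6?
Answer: 3292436591/1663 ≈ 1.9798e+6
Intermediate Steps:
Z(I, d) = 1 + d
Y(X, s) = -97 + X
34003/(-1663) + Y(-169, Z(-10, -5*(f(-1, 1) + x)))/(1/(-7443)) = 34003/(-1663) + (-97 - 169)/(1/(-7443)) = 34003*(-1/1663) - 266/(-1/7443) = -34003/1663 - 266*(-7443) = -34003/1663 + 1979838 = 3292436591/1663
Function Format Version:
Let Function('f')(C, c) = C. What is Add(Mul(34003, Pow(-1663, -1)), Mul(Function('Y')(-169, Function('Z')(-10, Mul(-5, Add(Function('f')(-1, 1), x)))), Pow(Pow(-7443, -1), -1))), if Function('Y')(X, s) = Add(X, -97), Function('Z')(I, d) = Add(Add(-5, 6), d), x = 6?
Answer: Rational(3292436591, 1663) ≈ 1.9798e+6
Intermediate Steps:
Function('Z')(I, d) = Add(1, d)
Function('Y')(X, s) = Add(-97, X)
Add(Mul(34003, Pow(-1663, -1)), Mul(Function('Y')(-169, Function('Z')(-10, Mul(-5, Add(Function('f')(-1, 1), x)))), Pow(Pow(-7443, -1), -1))) = Add(Mul(34003, Pow(-1663, -1)), Mul(Add(-97, -169), Pow(Pow(-7443, -1), -1))) = Add(Mul(34003, Rational(-1, 1663)), Mul(-266, Pow(Rational(-1, 7443), -1))) = Add(Rational(-34003, 1663), Mul(-266, -7443)) = Add(Rational(-34003, 1663), 1979838) = Rational(3292436591, 1663)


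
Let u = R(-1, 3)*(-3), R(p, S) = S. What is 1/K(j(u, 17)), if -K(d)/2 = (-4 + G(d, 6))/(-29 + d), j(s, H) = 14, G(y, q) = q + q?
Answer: 15/16 ≈ 0.93750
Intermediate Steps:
G(y, q) = 2*q
u = -9 (u = 3*(-3) = -9)
K(d) = -16/(-29 + d) (K(d) = -2*(-4 + 2*6)/(-29 + d) = -2*(-4 + 12)/(-29 + d) = -16/(-29 + d))
1/K(j(u, 17)) = 1/(-16/(-29 + 14)) = 1/(-16/(-15)) = 1/(-16*(-1/15)) = 1/(16/15) = 15/16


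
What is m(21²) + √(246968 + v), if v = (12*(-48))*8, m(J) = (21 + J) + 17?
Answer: 479 + 2*√60590 ≈ 971.30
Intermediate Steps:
m(J) = 38 + J
v = -4608 (v = -576*8 = -4608)
m(21²) + √(246968 + v) = (38 + 21²) + √(246968 - 4608) = (38 + 441) + √242360 = 479 + 2*√60590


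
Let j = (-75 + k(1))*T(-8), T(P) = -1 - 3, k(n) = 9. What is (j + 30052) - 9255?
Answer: 21061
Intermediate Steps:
T(P) = -4
j = 264 (j = (-75 + 9)*(-4) = -66*(-4) = 264)
(j + 30052) - 9255 = (264 + 30052) - 9255 = 30316 - 9255 = 21061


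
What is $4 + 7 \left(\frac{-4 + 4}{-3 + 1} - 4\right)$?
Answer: $-24$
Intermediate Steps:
$4 + 7 \left(\frac{-4 + 4}{-3 + 1} - 4\right) = 4 + 7 \left(\frac{0}{-2} - 4\right) = 4 + 7 \left(0 \left(- \frac{1}{2}\right) - 4\right) = 4 + 7 \left(0 - 4\right) = 4 + 7 \left(-4\right) = 4 - 28 = -24$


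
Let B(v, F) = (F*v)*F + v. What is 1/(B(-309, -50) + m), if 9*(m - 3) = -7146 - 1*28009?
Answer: -9/6990409 ≈ -1.2875e-6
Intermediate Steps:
m = -35128/9 (m = 3 + (-7146 - 1*28009)/9 = 3 + (-7146 - 28009)/9 = 3 + (⅑)*(-35155) = 3 - 35155/9 = -35128/9 ≈ -3903.1)
B(v, F) = v + v*F² (B(v, F) = v*F² + v = v + v*F²)
1/(B(-309, -50) + m) = 1/(-309*(1 + (-50)²) - 35128/9) = 1/(-309*(1 + 2500) - 35128/9) = 1/(-309*2501 - 35128/9) = 1/(-772809 - 35128/9) = 1/(-6990409/9) = -9/6990409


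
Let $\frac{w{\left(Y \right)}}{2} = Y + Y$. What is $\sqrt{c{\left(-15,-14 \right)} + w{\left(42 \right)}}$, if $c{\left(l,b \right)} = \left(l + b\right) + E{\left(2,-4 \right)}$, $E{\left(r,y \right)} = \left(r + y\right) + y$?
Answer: $\sqrt{133} \approx 11.533$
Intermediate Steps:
$E{\left(r,y \right)} = r + 2 y$
$w{\left(Y \right)} = 4 Y$ ($w{\left(Y \right)} = 2 \left(Y + Y\right) = 2 \cdot 2 Y = 4 Y$)
$c{\left(l,b \right)} = -6 + b + l$ ($c{\left(l,b \right)} = \left(l + b\right) + \left(2 + 2 \left(-4\right)\right) = \left(b + l\right) + \left(2 - 8\right) = \left(b + l\right) - 6 = -6 + b + l$)
$\sqrt{c{\left(-15,-14 \right)} + w{\left(42 \right)}} = \sqrt{\left(-6 - 14 - 15\right) + 4 \cdot 42} = \sqrt{-35 + 168} = \sqrt{133}$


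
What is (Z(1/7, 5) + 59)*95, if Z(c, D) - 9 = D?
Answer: 6935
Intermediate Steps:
Z(c, D) = 9 + D
(Z(1/7, 5) + 59)*95 = ((9 + 5) + 59)*95 = (14 + 59)*95 = 73*95 = 6935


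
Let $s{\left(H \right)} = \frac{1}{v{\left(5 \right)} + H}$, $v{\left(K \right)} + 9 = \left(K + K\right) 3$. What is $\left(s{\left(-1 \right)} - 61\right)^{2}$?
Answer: $\frac{1485961}{400} \approx 3714.9$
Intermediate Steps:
$v{\left(K \right)} = -9 + 6 K$ ($v{\left(K \right)} = -9 + \left(K + K\right) 3 = -9 + 2 K 3 = -9 + 6 K$)
$s{\left(H \right)} = \frac{1}{21 + H}$ ($s{\left(H \right)} = \frac{1}{\left(-9 + 6 \cdot 5\right) + H} = \frac{1}{\left(-9 + 30\right) + H} = \frac{1}{21 + H}$)
$\left(s{\left(-1 \right)} - 61\right)^{2} = \left(\frac{1}{21 - 1} - 61\right)^{2} = \left(\frac{1}{20} - 61\right)^{2} = \left(- \frac{1219}{20}\right)^{2} = \frac{1485961}{400}$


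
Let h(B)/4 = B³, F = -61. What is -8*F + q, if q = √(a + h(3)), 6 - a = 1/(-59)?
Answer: 488 + 31*√413/59 ≈ 498.68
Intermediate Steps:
h(B) = 4*B³
a = 355/59 (a = 6 - 1/(-59) = 6 - 1*(-1/59) = 6 + 1/59 = 355/59 ≈ 6.0170)
q = 31*√413/59 (q = √(355/59 + 4*3³) = √(355/59 + 4*27) = √(355/59 + 108) = √(6727/59) = 31*√413/59 ≈ 10.678)
-8*F + q = -8*(-61) + 31*√413/59 = 488 + 31*√413/59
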